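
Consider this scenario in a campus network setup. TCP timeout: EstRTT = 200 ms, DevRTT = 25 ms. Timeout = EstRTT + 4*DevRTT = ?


Given: EstRTT = 200 ms, DevRTT = 25 ms
Timeout = EstRTT + 4 * DevRTT
4 * DevRTT = 4 * 25 = 100
Timeout = 200 + 100 = 300 ms

300


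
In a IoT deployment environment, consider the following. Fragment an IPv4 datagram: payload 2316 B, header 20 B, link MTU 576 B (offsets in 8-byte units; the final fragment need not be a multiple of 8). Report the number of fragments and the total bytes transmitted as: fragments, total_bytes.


Max data per non-final fragment = floor((MTU - header)/8)*8 = floor((576 - 20)/8)*8 = floor(556/8)*8 = 552 B
Final fragment needs no 8-byte alignment: it can carry up to MTU - header = 556 B
Non-final fragments needed = ceil((payload - 556) / 552) = ceil(1760/552) = ceil(3.1884) = 4
Number of fragments = 4 + 1 = 5
Fragment sizes (data): 4 * 552 B + 108 B (last, 108 <= 556 OK)
Total bytes sent = payload + n_frags * header = 2316 + 5*20 = 2316 + 100 = 2416 B

5, 2416


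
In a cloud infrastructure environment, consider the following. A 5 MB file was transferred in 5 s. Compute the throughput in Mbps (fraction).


Given: file = 5 MB, time = 5 s
File in Mb = 5 * 8 = 40 Mb
Throughput = 40 / 5 Mbps
Throughput = 8 Mbps

8


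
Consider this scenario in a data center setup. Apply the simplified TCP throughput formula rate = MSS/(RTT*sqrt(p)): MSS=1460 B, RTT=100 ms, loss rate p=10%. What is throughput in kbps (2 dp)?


Given: MSS = 1460 bytes, RTT = 100 ms, loss = 10%
RTT in seconds = 100 / 1000 = 0.1
Loss rate = 10% = 0.1
sqrt(loss) = sqrt(0.1) = 0.316227766017
Throughput (bytes/s) = 1460 / (0.1 * 0.316227766017) = 46169.2538
Throughput (kbps) = 46169.2538 * 8 / 1000 = 369.354031 -> 369.35 kbps (2 dp)

369.35


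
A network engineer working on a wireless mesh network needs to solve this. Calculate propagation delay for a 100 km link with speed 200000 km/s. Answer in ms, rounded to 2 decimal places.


Given: distance = 100 km, speed = 200000 km/s
Delay = distance / speed = 100 / 200000 seconds
Delay in ms = 100 * 1000 / 200000
Delay = 0.5000 ms
Rounded to 2 dp = 0.50 ms

0.50


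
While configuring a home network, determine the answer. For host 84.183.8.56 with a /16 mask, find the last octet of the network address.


Given: IP = 84.183.8.56, prefix = /16
Subnet mask = 255.255.0.0
Last octet of IP: 56
Last octet of mask: 0
Network last octet = 56 AND 0 = 0

0


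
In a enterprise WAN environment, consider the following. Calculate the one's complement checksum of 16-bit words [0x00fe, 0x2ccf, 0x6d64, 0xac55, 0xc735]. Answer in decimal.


Given words: [0x00fe, 0x2ccf, 0x6d64, 0xac55, 0xc735]
Step 1: Sum all words
Raw sum = 254 + 11471 + 28004 + 44117 + 50997 = 134843
Step 2: Fold carry: (3771 + 2) = 3773
One's complement = ~3773 & 0xFFFF = 61762

61762


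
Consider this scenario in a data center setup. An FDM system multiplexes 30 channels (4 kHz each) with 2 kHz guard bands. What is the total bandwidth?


Given: 30 channels, 4 kHz each, guard = 2 kHz
Channel bandwidth = 30 * 4 = 120 kHz
Guard bands = 29 gaps * 2 kHz = 58 kHz
Total = 120 + 58 = 178 kHz

178


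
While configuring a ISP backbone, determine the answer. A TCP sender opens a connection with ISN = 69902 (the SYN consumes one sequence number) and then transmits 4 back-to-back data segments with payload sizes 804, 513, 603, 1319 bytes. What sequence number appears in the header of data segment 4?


The SYN occupies sequence number ISN = 69902, so the first data byte is ISN + 1 = 69903.
SEQ of data segment i = (ISN + 1) + sum of payload sizes of segments 1..i-1.
Segment 1: SEQ = 69903, payload = 804 bytes
Segment 2: SEQ = 70707, payload = 513 bytes
Segment 3: SEQ = 71220, payload = 603 bytes
Segment 4: SEQ = 71823, payload = 1319 bytes
SEQ of segment 4 = 69903 + 804 + 513 + 603 = 71823

71823


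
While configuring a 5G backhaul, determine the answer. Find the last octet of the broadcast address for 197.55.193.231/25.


Given: IP = 197.55.193.231, prefix = /25
Host bits = 32 - 25 = 7
Network last octet = 231 AND mask = 128
Host part size = 2^7 - 1 = 127
Broadcast last octet = 128 OR 127 = 255

255


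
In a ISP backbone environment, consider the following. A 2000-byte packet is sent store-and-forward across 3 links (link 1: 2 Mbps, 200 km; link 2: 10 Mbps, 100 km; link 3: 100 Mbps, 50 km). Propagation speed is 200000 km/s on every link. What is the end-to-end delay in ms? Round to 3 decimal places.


Packet = 2000 bytes = 16000 bits. Store-and-forward: sum (t_trans + t_prop) per link.
Link 1: t_trans = 16000/(2*10^6) s = 8.0000 ms; t_prop = 200/200000 s = 1.0000 ms; subtotal = 9.0000 ms
Link 2: t_trans = 16000/(10*10^6) s = 1.6000 ms; t_prop = 100/200000 s = 0.5000 ms; subtotal = 2.1000 ms
Link 3: t_trans = 16000/(100*10^6) s = 0.1600 ms; t_prop = 50/200000 s = 0.2500 ms; subtotal = 0.4100 ms
End-to-end = 9.0000 + 2.1000 + 0.4100 = 11.5100 ms -> 11.510 ms (3 dp)

11.510


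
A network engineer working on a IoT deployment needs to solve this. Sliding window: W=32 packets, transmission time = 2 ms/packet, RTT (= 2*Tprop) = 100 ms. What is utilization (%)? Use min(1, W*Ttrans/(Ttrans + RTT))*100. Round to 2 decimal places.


Given: W = 32, Ttrans = 2 ms, RTT = 100 ms (= 2 * Tprop, Tprop = 50 ms)
Cycle time = Ttrans + RTT = 2 + 100 = 102 ms (first packet sent until its ACK returns)
W * Ttrans = 32 * 2 = 64 ms of sending per cycle
W * Ttrans / (Ttrans + RTT) = 64 / 102 = 0.627451
U = min(1, 0.627451) = 0.627451
U% = 62.75%

62.75


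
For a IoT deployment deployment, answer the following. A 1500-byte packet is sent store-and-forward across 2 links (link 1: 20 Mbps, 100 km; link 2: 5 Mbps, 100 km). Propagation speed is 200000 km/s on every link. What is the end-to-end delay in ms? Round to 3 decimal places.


Packet = 1500 bytes = 12000 bits. Store-and-forward: sum (t_trans + t_prop) per link.
Link 1: t_trans = 12000/(20*10^6) s = 0.6000 ms; t_prop = 100/200000 s = 0.5000 ms; subtotal = 1.1000 ms
Link 2: t_trans = 12000/(5*10^6) s = 2.4000 ms; t_prop = 100/200000 s = 0.5000 ms; subtotal = 2.9000 ms
End-to-end = 1.1000 + 2.9000 = 4.0000 ms -> 4.000 ms (3 dp)

4.000


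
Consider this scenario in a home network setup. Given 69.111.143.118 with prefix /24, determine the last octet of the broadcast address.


Given: IP = 69.111.143.118, prefix = /24
Host bits = 32 - 24 = 8
Network last octet = 118 AND mask = 0
Host part size = 2^8 - 1 = 255
Broadcast last octet = 0 OR 255 = 255

255


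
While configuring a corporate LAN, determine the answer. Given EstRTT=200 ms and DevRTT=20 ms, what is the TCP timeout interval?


Given: EstRTT = 200 ms, DevRTT = 20 ms
Timeout = EstRTT + 4 * DevRTT
4 * DevRTT = 4 * 20 = 80
Timeout = 200 + 80 = 280 ms

280


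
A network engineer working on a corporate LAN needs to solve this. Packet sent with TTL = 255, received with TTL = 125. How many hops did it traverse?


Given: initial TTL = 255, received TTL = 125
Hops = initial TTL - received TTL
Hops = 255 - 125 = 130

130


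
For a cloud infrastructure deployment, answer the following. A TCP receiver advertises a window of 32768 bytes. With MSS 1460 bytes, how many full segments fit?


Given: RWND = 32768 bytes, MSS = 1460 bytes
Full segments = floor(RWND / MSS)
Full segments = floor(32768 / 1460)
Full segments = floor(22.4438) = 22

22


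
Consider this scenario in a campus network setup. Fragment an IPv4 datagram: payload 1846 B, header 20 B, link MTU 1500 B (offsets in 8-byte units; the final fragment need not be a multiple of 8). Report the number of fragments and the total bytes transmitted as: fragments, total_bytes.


Max data per non-final fragment = floor((MTU - header)/8)*8 = floor((1500 - 20)/8)*8 = floor(1480/8)*8 = 1480 B
Final fragment needs no 8-byte alignment: it can carry up to MTU - header = 1480 B
Non-final fragments needed = ceil((payload - 1480) / 1480) = ceil(366/1480) = ceil(0.2473) = 1
Number of fragments = 1 + 1 = 2
Fragment sizes (data): 1 * 1480 B + 366 B (last, 366 <= 1480 OK)
Total bytes sent = payload + n_frags * header = 1846 + 2*20 = 1846 + 40 = 1886 B

2, 1886


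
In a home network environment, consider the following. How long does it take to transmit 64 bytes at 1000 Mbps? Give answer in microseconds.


Given: packet = 64 bytes, bandwidth = 1000 Mbps
Packet in bits = 64 * 8 = 512 bits
Bandwidth = 1000 * 10^6 = 1000000000 bps
Time = 512 / 1000000000 seconds
Time in us = 512 * 10^6 / 1000000000 = 0.512

0.512


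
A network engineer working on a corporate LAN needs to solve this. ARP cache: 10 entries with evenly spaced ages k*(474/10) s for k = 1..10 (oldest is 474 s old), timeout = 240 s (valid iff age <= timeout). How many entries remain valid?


Ages are k * 474/10 s for k = 1..10 (spacing = 47.4000 s).
Entry k is valid iff k * 474/10 <= 240 iff k <= 10 * 240 / 474 = 5.0633
n_valid = floor(5.0633) = 5
(n_stale = 10 - 5 = 5)

5


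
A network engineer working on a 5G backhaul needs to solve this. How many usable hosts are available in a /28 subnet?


Given: subnet mask /28
Host bits = 32 - 28 = 4
Total addresses = 2^4 = 16
Usable hosts = 16 - 2 (network + broadcast) = 14

14


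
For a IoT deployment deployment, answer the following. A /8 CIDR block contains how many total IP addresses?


Given: CIDR prefix /8
Host bits = 32 - 8 = 24
Total addresses = 2^24 = 16777216

16777216


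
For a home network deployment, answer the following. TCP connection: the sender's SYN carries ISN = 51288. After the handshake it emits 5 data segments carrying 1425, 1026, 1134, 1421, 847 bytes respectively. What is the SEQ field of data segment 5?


The SYN occupies sequence number ISN = 51288, so the first data byte is ISN + 1 = 51289.
SEQ of data segment i = (ISN + 1) + sum of payload sizes of segments 1..i-1.
Segment 1: SEQ = 51289, payload = 1425 bytes
Segment 2: SEQ = 52714, payload = 1026 bytes
Segment 3: SEQ = 53740, payload = 1134 bytes
Segment 4: SEQ = 54874, payload = 1421 bytes
Segment 5: SEQ = 56295, payload = 847 bytes
SEQ of segment 5 = 51289 + 1425 + 1026 + 1134 + 1421 = 56295

56295


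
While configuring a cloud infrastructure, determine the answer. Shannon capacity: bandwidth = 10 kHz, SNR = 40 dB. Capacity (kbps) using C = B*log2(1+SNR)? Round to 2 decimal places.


Given: B = 10 kHz, SNR = 40 dB
SNR linear = 10^(40/10) = 10000
1 + SNR = 10001
log2(10001) = 13.2878566418
C = 10 * 1000 * 13.2878566418 = 132878.5664 bps
C = 132.878566 kbps -> 132.88 kbps (2 dp)

132.88


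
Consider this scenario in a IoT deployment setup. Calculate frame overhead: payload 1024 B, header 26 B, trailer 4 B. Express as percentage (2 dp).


Given: payload = 1024 B, header = 26 B, trailer = 4 B
Overhead bytes = header + trailer = 26 + 4 = 30
Total frame = payload + overhead = 1024 + 30 = 1054
Overhead % = 30 / 1054 * 100 = 2.8463% -> 2.85% (2 dp)

2.85


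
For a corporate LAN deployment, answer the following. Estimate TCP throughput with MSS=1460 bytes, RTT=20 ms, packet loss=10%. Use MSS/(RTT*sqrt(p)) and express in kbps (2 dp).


Given: MSS = 1460 bytes, RTT = 20 ms, loss = 10%
RTT in seconds = 20 / 1000 = 0.02
Loss rate = 10% = 0.1
sqrt(loss) = sqrt(0.1) = 0.316227766017
Throughput (bytes/s) = 1460 / (0.02 * 0.316227766017) = 230846.2692
Throughput (kbps) = 230846.2692 * 8 / 1000 = 1846.770154 -> 1846.77 kbps (2 dp)

1846.77


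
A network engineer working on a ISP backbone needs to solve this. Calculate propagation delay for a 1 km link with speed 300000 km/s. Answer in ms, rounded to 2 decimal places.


Given: distance = 1 km, speed = 300000 km/s
Delay = distance / speed = 1 / 300000 seconds
Delay in ms = 1 * 1000 / 300000
Delay = 0.0033 ms
Rounded to 2 dp = 0.00 ms

0.00


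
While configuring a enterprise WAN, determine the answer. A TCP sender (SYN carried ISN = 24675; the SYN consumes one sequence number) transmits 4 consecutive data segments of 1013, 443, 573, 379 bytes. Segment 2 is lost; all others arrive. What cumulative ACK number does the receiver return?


SYN uses sequence number 24675; first data byte = ISN + 1 = 24676.
Segment 1: SEQ = 24676, len = 1013 B, covers [24676, 25688]
Segment 2: SEQ = 25689, len = 443 B, covers [25689, 26131] [LOST]
Segment 3: SEQ = 26132, len = 573 B, covers [26132, 26704]
Segment 4: SEQ = 26705, len = 379 B, covers [26705, 27083]
In-order data received: bytes [24676, 25688] (segments 1..1).
Segment 2 missing -> gap begins at byte 25689; later segments buffered out of order.
Cumulative ACK = next expected in-order byte = 24676 + 1013 = 25689

25689


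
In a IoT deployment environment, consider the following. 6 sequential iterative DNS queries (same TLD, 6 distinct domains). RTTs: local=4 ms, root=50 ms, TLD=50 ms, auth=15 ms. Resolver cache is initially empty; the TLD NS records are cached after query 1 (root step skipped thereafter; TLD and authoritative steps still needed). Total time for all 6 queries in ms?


Lookup 1 (cold cache): local + root + TLD + auth = 4 + 50 + 50 + 15 = 119 ms
Lookups 2..6 (TLD NS cached -> skip root; new domain -> still ask TLD and auth): local + TLD + auth = 4 + 50 + 15 = 69 ms each
Remaining 5 lookups: 5 * 69 = 345 ms
Total = 119 + 345 = 464 ms

464


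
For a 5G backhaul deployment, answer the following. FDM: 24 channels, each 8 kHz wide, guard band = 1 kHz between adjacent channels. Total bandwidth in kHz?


Given: 24 channels, 8 kHz each, guard = 1 kHz
Channel bandwidth = 24 * 8 = 192 kHz
Guard bands = 23 gaps * 1 kHz = 23 kHz
Total = 192 + 23 = 215 kHz

215


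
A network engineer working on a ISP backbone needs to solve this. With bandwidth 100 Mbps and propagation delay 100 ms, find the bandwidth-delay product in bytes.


Given: bandwidth = 100 Mbps, delay = 100 ms
BDP in bits = 100 * 10^6 * 100 / 1000
BDP in bits = 10000000
BDP in bytes = 10000000 / 8 = 1250000

1250000


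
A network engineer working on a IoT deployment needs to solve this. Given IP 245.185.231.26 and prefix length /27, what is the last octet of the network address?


Given: IP = 245.185.231.26, prefix = /27
Subnet mask = 255.255.255.224
Last octet of IP: 26
Last octet of mask: 224
Network last octet = 26 AND 224 = 0

0


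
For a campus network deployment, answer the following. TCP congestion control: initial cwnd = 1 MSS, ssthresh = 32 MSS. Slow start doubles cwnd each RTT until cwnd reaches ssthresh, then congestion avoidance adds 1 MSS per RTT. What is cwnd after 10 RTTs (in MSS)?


RTT 0: cwnd = 1 MSS (initial)
RTT 1: cwnd = 2 MSS (slow start, doubled)
RTT 2: cwnd = 4 MSS (slow start, doubled)
RTT 3: cwnd = 8 MSS (slow start, doubled)
RTT 4: cwnd = 16 MSS (slow start, doubled)
RTT 5: cwnd = 32 MSS (slow start, doubled)
RTT 6: cwnd = 33 MSS (congestion avoidance, +1)
RTT 7: cwnd = 34 MSS (congestion avoidance, +1)
RTT 8: cwnd = 35 MSS (congestion avoidance, +1)
RTT 9: cwnd = 36 MSS (congestion avoidance, +1)
RTT 10: cwnd = 37 MSS (congestion avoidance, +1)

37


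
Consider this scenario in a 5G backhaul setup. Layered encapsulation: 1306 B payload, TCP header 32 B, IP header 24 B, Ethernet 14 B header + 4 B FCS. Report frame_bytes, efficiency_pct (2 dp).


TCP segment = 1306 + 32 = 1338 B
IP packet = 1338 + 24 = 1362 B
Ethernet frame = 1362 + 14 + 4 = 1380 B
Efficiency = app / frame = 1306 / 1380 = 0.946377 = 94.6377% -> 94.64% (2 dp)

1380, 94.64


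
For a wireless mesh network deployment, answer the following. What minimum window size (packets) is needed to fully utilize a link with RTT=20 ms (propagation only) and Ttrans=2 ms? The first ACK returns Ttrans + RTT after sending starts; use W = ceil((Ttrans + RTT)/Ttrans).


Given: Ttrans = 2 ms, RTT = 20 ms (= 2 * Tprop, Tprop = 10 ms)
Time until first ACK returns = Ttrans + RTT = 2 + 20 = 22 ms
Need W * Ttrans >= Ttrans + RTT  ->  W >= (Ttrans + RTT) / Ttrans
(Ttrans + RTT) / Ttrans = 22 / 2 = 11
W_min = ceil(11) = 11

11


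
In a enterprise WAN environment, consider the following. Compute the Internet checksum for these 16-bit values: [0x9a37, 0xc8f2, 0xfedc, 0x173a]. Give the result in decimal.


Given words: [0x9a37, 0xc8f2, 0xfedc, 0x173a]
Step 1: Sum all words
Raw sum = 39479 + 51442 + 65244 + 5946 = 162111
Step 2: Fold carry: (31039 + 2) = 31041
One's complement = ~31041 & 0xFFFF = 34494

34494


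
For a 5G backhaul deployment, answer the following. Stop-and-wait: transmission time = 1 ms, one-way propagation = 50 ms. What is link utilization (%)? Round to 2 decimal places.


Given: Ttrans = 1 ms, Tprop = 50 ms
RTT = 2 * Tprop = 2 * 50 = 100 ms
U = Ttrans / (Ttrans + RTT)
U = 1 / (1 + 100)
U = 1 / 101 = 0.009901
U% = 0.99%

0.99


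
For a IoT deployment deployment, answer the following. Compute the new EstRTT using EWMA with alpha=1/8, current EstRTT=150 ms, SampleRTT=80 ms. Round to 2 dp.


Given: EstRTT = 150 ms, SampleRTT = 80 ms, alpha = 1/8
New EstRTT = (1 - alpha) * EstRTT + alpha * SampleRTT
(7/8) * 150 = 131.25
(1/8) * 80 = 10
New EstRTT = 131.25 + 10 = 141.25 ms -> 141.25 ms (2 dp)

141.25


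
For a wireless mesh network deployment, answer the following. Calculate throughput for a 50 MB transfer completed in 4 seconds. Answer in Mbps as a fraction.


Given: file = 50 MB, time = 4 s
File in Mb = 50 * 8 = 400 Mb
Throughput = 400 / 4 Mbps
Throughput = 100 Mbps

100


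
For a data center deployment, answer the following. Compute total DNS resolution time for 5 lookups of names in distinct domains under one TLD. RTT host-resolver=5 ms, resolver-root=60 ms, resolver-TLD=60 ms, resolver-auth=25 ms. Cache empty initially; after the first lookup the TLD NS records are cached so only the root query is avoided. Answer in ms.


Lookup 1 (cold cache): local + root + TLD + auth = 5 + 60 + 60 + 25 = 150 ms
Lookups 2..5 (TLD NS cached -> skip root; new domain -> still ask TLD and auth): local + TLD + auth = 5 + 60 + 25 = 90 ms each
Remaining 4 lookups: 4 * 90 = 360 ms
Total = 150 + 360 = 510 ms

510


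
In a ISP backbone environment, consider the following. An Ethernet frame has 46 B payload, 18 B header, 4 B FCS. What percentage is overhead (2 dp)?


Given: payload = 46 B, header = 18 B, trailer = 4 B
Overhead bytes = header + trailer = 18 + 4 = 22
Total frame = payload + overhead = 46 + 22 = 68
Overhead % = 22 / 68 * 100 = 32.3529% -> 32.35% (2 dp)

32.35


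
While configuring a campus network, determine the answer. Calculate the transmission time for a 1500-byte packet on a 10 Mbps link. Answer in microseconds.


Given: packet = 1500 bytes, bandwidth = 10 Mbps
Packet in bits = 1500 * 8 = 12000 bits
Bandwidth = 10 * 10^6 = 10000000 bps
Time = 12000 / 10000000 seconds
Time in us = 12000 * 10^6 / 10000000 = 1200

1200


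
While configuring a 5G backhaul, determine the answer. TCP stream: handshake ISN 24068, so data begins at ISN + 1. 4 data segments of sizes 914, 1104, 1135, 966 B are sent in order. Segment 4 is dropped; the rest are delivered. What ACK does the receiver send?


SYN uses sequence number 24068; first data byte = ISN + 1 = 24069.
Segment 1: SEQ = 24069, len = 914 B, covers [24069, 24982]
Segment 2: SEQ = 24983, len = 1104 B, covers [24983, 26086]
Segment 3: SEQ = 26087, len = 1135 B, covers [26087, 27221]
Segment 4: SEQ = 27222, len = 966 B, covers [27222, 28187] [LOST]
In-order data received: bytes [24069, 27221] (segments 1..3).
Segment 4 missing -> gap begins at byte 27222.
Cumulative ACK = next expected in-order byte = 24069 + 914 + 1104 + 1135 = 27222

27222


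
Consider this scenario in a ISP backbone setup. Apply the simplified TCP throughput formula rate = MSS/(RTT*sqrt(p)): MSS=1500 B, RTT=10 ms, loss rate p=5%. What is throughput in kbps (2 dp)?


Given: MSS = 1500 bytes, RTT = 10 ms, loss = 5%
RTT in seconds = 10 / 1000 = 0.01
Loss rate = 5% = 0.05
sqrt(loss) = sqrt(0.05) = 0.223606797750
Throughput (bytes/s) = 1500 / (0.01 * 0.223606797750) = 670820.3932
Throughput (kbps) = 670820.3932 * 8 / 1000 = 5366.563146 -> 5366.56 kbps (2 dp)

5366.56


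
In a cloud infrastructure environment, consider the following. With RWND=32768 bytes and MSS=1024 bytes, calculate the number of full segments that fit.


Given: RWND = 32768 bytes, MSS = 1024 bytes
Full segments = floor(RWND / MSS)
Full segments = floor(32768 / 1024)
Full segments = floor(32.0) = 32

32


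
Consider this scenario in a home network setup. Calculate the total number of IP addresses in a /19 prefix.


Given: CIDR prefix /19
Host bits = 32 - 19 = 13
Total addresses = 2^13 = 8192

8192


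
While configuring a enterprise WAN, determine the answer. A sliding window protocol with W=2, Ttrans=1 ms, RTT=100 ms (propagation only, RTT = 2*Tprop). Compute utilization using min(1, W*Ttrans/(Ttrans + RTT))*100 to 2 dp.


Given: W = 2, Ttrans = 1 ms, RTT = 100 ms (= 2 * Tprop, Tprop = 50 ms)
Cycle time = Ttrans + RTT = 1 + 100 = 101 ms (first packet sent until its ACK returns)
W * Ttrans = 2 * 1 = 2 ms of sending per cycle
W * Ttrans / (Ttrans + RTT) = 2 / 101 = 0.019802
U = min(1, 0.019802) = 0.019802
U% = 1.98%

1.98


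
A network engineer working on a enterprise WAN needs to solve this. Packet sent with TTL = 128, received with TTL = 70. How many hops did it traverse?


Given: initial TTL = 128, received TTL = 70
Hops = initial TTL - received TTL
Hops = 128 - 70 = 58

58


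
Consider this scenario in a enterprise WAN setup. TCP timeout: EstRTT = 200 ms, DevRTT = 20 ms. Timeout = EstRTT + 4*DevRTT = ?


Given: EstRTT = 200 ms, DevRTT = 20 ms
Timeout = EstRTT + 4 * DevRTT
4 * DevRTT = 4 * 20 = 80
Timeout = 200 + 80 = 280 ms

280


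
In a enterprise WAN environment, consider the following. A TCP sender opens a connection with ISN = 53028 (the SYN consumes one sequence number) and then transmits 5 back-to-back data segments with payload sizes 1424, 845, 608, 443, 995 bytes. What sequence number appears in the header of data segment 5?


The SYN occupies sequence number ISN = 53028, so the first data byte is ISN + 1 = 53029.
SEQ of data segment i = (ISN + 1) + sum of payload sizes of segments 1..i-1.
Segment 1: SEQ = 53029, payload = 1424 bytes
Segment 2: SEQ = 54453, payload = 845 bytes
Segment 3: SEQ = 55298, payload = 608 bytes
Segment 4: SEQ = 55906, payload = 443 bytes
Segment 5: SEQ = 56349, payload = 995 bytes
SEQ of segment 5 = 53029 + 1424 + 845 + 608 + 443 = 56349

56349


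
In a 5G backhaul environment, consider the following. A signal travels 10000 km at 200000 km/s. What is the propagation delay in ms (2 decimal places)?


Given: distance = 10000 km, speed = 200000 km/s
Delay = distance / speed = 10000 / 200000 seconds
Delay in ms = 10000 * 1000 / 200000
Delay = 50.0000 ms
Rounded to 2 dp = 50.00 ms

50.00


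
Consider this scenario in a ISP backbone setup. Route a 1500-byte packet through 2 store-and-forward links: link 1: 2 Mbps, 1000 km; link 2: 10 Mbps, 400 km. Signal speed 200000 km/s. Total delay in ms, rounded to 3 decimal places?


Packet = 1500 bytes = 12000 bits. Store-and-forward: sum (t_trans + t_prop) per link.
Link 1: t_trans = 12000/(2*10^6) s = 6.0000 ms; t_prop = 1000/200000 s = 5.0000 ms; subtotal = 11.0000 ms
Link 2: t_trans = 12000/(10*10^6) s = 1.2000 ms; t_prop = 400/200000 s = 2.0000 ms; subtotal = 3.2000 ms
End-to-end = 11.0000 + 3.2000 = 14.2000 ms -> 14.200 ms (3 dp)

14.200


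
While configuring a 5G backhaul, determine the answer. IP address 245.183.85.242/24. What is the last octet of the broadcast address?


Given: IP = 245.183.85.242, prefix = /24
Host bits = 32 - 24 = 8
Network last octet = 242 AND mask = 0
Host part size = 2^8 - 1 = 255
Broadcast last octet = 0 OR 255 = 255

255


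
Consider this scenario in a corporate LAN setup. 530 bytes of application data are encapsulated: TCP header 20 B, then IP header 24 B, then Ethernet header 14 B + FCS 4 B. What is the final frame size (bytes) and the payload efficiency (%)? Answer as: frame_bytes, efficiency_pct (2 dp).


TCP segment = 530 + 20 = 550 B
IP packet = 550 + 24 = 574 B
Ethernet frame = 574 + 14 + 4 = 592 B
Efficiency = app / frame = 530 / 592 = 0.895270 = 89.5270% -> 89.53% (2 dp)

592, 89.53


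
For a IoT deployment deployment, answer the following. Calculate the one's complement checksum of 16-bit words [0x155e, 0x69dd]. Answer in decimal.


Given words: [0x155e, 0x69dd]
Step 1: Sum all words
Raw sum = 5470 + 27101 = 32571
One's complement = ~32571 & 0xFFFF = 32964

32964


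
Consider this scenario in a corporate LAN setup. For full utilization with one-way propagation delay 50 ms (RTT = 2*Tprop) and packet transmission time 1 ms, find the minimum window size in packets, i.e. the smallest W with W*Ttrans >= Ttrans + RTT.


Given: Ttrans = 1 ms, RTT = 100 ms (= 2 * Tprop, Tprop = 50 ms)
Time until first ACK returns = Ttrans + RTT = 1 + 100 = 101 ms
Need W * Ttrans >= Ttrans + RTT  ->  W >= (Ttrans + RTT) / Ttrans
(Ttrans + RTT) / Ttrans = 101 / 1 = 101
W_min = ceil(101) = 101

101


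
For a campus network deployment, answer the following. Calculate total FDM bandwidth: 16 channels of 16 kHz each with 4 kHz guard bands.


Given: 16 channels, 16 kHz each, guard = 4 kHz
Channel bandwidth = 16 * 16 = 256 kHz
Guard bands = 15 gaps * 4 kHz = 60 kHz
Total = 256 + 60 = 316 kHz

316


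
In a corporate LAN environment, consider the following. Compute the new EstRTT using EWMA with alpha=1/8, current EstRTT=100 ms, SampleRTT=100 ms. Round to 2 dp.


Given: EstRTT = 100 ms, SampleRTT = 100 ms, alpha = 1/8
New EstRTT = (1 - alpha) * EstRTT + alpha * SampleRTT
(7/8) * 100 = 87.5
(1/8) * 100 = 12.5
New EstRTT = 87.5 + 12.5 = 100 ms -> 100.00 ms (2 dp)

100.00


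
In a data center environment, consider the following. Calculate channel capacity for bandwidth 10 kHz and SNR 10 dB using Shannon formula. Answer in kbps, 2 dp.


Given: B = 10 kHz, SNR = 10 dB
SNR linear = 10^(10/10) = 10
1 + SNR = 11
log2(11) = 3.4594316186
C = 10 * 1000 * 3.4594316186 = 34594.3162 bps
C = 34.594316 kbps -> 34.59 kbps (2 dp)

34.59


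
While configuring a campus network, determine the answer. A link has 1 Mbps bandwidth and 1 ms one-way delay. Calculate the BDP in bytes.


Given: bandwidth = 1 Mbps, delay = 1 ms
BDP in bits = 1 * 10^6 * 1 / 1000
BDP in bits = 1000
BDP in bytes = 1000 / 8 = 125

125


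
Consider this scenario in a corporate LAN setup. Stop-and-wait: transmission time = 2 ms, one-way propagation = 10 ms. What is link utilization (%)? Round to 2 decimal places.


Given: Ttrans = 2 ms, Tprop = 10 ms
RTT = 2 * Tprop = 2 * 10 = 20 ms
U = Ttrans / (Ttrans + RTT)
U = 2 / (2 + 20)
U = 2 / 22 = 0.090909
U% = 9.09%

9.09


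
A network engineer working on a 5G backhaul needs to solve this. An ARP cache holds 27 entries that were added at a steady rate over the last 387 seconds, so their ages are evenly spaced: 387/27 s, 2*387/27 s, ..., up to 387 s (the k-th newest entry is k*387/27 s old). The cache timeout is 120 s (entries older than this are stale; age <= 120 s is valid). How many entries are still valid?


Ages are k * 387/27 s for k = 1..27 (spacing = 14.3333 s).
Entry k is valid iff k * 387/27 <= 120 iff k <= 27 * 120 / 387 = 8.3721
n_valid = floor(8.3721) = 8
(n_stale = 27 - 8 = 19)

8


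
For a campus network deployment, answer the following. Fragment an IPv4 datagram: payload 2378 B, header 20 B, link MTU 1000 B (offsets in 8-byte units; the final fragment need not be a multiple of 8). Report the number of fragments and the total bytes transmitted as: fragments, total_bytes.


Max data per non-final fragment = floor((MTU - header)/8)*8 = floor((1000 - 20)/8)*8 = floor(980/8)*8 = 976 B
Final fragment needs no 8-byte alignment: it can carry up to MTU - header = 980 B
Non-final fragments needed = ceil((payload - 980) / 976) = ceil(1398/976) = ceil(1.4324) = 2
Number of fragments = 2 + 1 = 3
Fragment sizes (data): 2 * 976 B + 426 B (last, 426 <= 980 OK)
Total bytes sent = payload + n_frags * header = 2378 + 3*20 = 2378 + 60 = 2438 B

3, 2438


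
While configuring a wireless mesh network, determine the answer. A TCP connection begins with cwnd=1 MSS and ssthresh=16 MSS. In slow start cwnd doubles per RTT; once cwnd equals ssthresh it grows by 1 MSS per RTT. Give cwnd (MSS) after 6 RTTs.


RTT 0: cwnd = 1 MSS (initial)
RTT 1: cwnd = 2 MSS (slow start, doubled)
RTT 2: cwnd = 4 MSS (slow start, doubled)
RTT 3: cwnd = 8 MSS (slow start, doubled)
RTT 4: cwnd = 16 MSS (slow start, doubled)
RTT 5: cwnd = 17 MSS (congestion avoidance, +1)
RTT 6: cwnd = 18 MSS (congestion avoidance, +1)

18


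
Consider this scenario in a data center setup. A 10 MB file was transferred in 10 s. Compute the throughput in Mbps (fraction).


Given: file = 10 MB, time = 10 s
File in Mb = 10 * 8 = 80 Mb
Throughput = 80 / 10 Mbps
Throughput = 8 Mbps

8


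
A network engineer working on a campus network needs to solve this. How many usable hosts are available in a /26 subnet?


Given: subnet mask /26
Host bits = 32 - 26 = 6
Total addresses = 2^6 = 64
Usable hosts = 64 - 2 (network + broadcast) = 62

62


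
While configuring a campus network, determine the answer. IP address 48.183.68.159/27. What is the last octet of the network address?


Given: IP = 48.183.68.159, prefix = /27
Subnet mask = 255.255.255.224
Last octet of IP: 159
Last octet of mask: 224
Network last octet = 159 AND 224 = 128

128


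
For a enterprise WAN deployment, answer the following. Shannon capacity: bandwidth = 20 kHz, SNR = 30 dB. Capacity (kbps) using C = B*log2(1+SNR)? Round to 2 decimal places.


Given: B = 20 kHz, SNR = 30 dB
SNR linear = 10^(30/10) = 1000
1 + SNR = 1001
log2(1001) = 9.9672262588
C = 20 * 1000 * 9.9672262588 = 199344.5252 bps
C = 199.344525 kbps -> 199.34 kbps (2 dp)

199.34


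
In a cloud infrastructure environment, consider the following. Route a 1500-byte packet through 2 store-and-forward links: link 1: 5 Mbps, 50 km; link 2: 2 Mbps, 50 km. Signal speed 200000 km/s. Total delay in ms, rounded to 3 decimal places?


Packet = 1500 bytes = 12000 bits. Store-and-forward: sum (t_trans + t_prop) per link.
Link 1: t_trans = 12000/(5*10^6) s = 2.4000 ms; t_prop = 50/200000 s = 0.2500 ms; subtotal = 2.6500 ms
Link 2: t_trans = 12000/(2*10^6) s = 6.0000 ms; t_prop = 50/200000 s = 0.2500 ms; subtotal = 6.2500 ms
End-to-end = 2.6500 + 6.2500 = 8.9000 ms -> 8.900 ms (3 dp)

8.900


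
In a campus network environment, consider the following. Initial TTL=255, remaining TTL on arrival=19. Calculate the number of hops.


Given: initial TTL = 255, received TTL = 19
Hops = initial TTL - received TTL
Hops = 255 - 19 = 236

236


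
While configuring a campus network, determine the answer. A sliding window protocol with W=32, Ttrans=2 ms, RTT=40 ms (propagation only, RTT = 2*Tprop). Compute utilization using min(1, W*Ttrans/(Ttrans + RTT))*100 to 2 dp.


Given: W = 32, Ttrans = 2 ms, RTT = 40 ms (= 2 * Tprop, Tprop = 20 ms)
Cycle time = Ttrans + RTT = 2 + 40 = 42 ms (first packet sent until its ACK returns)
W * Ttrans = 32 * 2 = 64 ms of sending per cycle
W * Ttrans / (Ttrans + RTT) = 64 / 42 = 1.523810
U = min(1, 1.523810) = 1.000000
U% = 100.00%

100.00


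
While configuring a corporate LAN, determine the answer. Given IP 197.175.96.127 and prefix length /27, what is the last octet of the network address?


Given: IP = 197.175.96.127, prefix = /27
Subnet mask = 255.255.255.224
Last octet of IP: 127
Last octet of mask: 224
Network last octet = 127 AND 224 = 96

96


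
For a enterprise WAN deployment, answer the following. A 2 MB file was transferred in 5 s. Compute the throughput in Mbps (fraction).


Given: file = 2 MB, time = 5 s
File in Mb = 2 * 8 = 16 Mb
Throughput = 16 / 5 Mbps
Throughput = 16/5 Mbps

16/5


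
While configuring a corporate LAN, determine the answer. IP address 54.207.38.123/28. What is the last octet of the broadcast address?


Given: IP = 54.207.38.123, prefix = /28
Host bits = 32 - 28 = 4
Network last octet = 123 AND mask = 112
Host part size = 2^4 - 1 = 15
Broadcast last octet = 112 OR 15 = 127

127


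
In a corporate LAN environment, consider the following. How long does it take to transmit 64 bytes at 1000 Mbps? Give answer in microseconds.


Given: packet = 64 bytes, bandwidth = 1000 Mbps
Packet in bits = 64 * 8 = 512 bits
Bandwidth = 1000 * 10^6 = 1000000000 bps
Time = 512 / 1000000000 seconds
Time in us = 512 * 10^6 / 1000000000 = 0.512

0.512


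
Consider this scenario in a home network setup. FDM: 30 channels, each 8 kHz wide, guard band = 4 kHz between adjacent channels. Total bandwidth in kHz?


Given: 30 channels, 8 kHz each, guard = 4 kHz
Channel bandwidth = 30 * 8 = 240 kHz
Guard bands = 29 gaps * 4 kHz = 116 kHz
Total = 240 + 116 = 356 kHz

356


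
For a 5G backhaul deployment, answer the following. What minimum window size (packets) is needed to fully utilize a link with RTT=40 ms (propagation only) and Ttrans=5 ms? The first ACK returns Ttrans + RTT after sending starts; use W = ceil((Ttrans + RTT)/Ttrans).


Given: Ttrans = 5 ms, RTT = 40 ms (= 2 * Tprop, Tprop = 20 ms)
Time until first ACK returns = Ttrans + RTT = 5 + 40 = 45 ms
Need W * Ttrans >= Ttrans + RTT  ->  W >= (Ttrans + RTT) / Ttrans
(Ttrans + RTT) / Ttrans = 45 / 5 = 9
W_min = ceil(9) = 9

9


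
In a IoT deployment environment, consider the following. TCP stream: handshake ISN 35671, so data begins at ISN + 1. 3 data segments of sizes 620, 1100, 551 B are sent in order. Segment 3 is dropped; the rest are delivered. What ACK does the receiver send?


SYN uses sequence number 35671; first data byte = ISN + 1 = 35672.
Segment 1: SEQ = 35672, len = 620 B, covers [35672, 36291]
Segment 2: SEQ = 36292, len = 1100 B, covers [36292, 37391]
Segment 3: SEQ = 37392, len = 551 B, covers [37392, 37942] [LOST]
In-order data received: bytes [35672, 37391] (segments 1..2).
Segment 3 missing -> gap begins at byte 37392.
Cumulative ACK = next expected in-order byte = 35672 + 620 + 1100 = 37392

37392


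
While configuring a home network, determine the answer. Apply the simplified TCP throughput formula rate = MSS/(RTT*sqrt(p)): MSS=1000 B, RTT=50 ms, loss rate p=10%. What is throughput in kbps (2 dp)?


Given: MSS = 1000 bytes, RTT = 50 ms, loss = 10%
RTT in seconds = 50 / 1000 = 0.05
Loss rate = 10% = 0.1
sqrt(loss) = sqrt(0.1) = 0.316227766017
Throughput (bytes/s) = 1000 / (0.05 * 0.316227766017) = 63245.5532
Throughput (kbps) = 63245.5532 * 8 / 1000 = 505.964426 -> 505.96 kbps (2 dp)

505.96


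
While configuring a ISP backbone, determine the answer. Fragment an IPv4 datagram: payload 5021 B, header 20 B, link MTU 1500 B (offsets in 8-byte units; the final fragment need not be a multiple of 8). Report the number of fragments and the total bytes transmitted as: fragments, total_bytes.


Max data per non-final fragment = floor((MTU - header)/8)*8 = floor((1500 - 20)/8)*8 = floor(1480/8)*8 = 1480 B
Final fragment needs no 8-byte alignment: it can carry up to MTU - header = 1480 B
Non-final fragments needed = ceil((payload - 1480) / 1480) = ceil(3541/1480) = ceil(2.3926) = 3
Number of fragments = 3 + 1 = 4
Fragment sizes (data): 3 * 1480 B + 581 B (last, 581 <= 1480 OK)
Total bytes sent = payload + n_frags * header = 5021 + 4*20 = 5021 + 80 = 5101 B

4, 5101


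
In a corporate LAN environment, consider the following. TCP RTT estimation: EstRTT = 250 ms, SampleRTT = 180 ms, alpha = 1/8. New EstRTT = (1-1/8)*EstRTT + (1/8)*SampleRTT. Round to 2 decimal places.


Given: EstRTT = 250 ms, SampleRTT = 180 ms, alpha = 1/8
New EstRTT = (1 - alpha) * EstRTT + alpha * SampleRTT
(7/8) * 250 = 218.75
(1/8) * 180 = 22.5
New EstRTT = 218.75 + 22.5 = 241.25 ms -> 241.25 ms (2 dp)

241.25


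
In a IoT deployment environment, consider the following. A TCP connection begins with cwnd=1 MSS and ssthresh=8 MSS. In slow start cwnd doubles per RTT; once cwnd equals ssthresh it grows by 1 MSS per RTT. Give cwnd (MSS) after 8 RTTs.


RTT 0: cwnd = 1 MSS (initial)
RTT 1: cwnd = 2 MSS (slow start, doubled)
RTT 2: cwnd = 4 MSS (slow start, doubled)
RTT 3: cwnd = 8 MSS (slow start, doubled)
RTT 4: cwnd = 9 MSS (congestion avoidance, +1)
RTT 5: cwnd = 10 MSS (congestion avoidance, +1)
RTT 6: cwnd = 11 MSS (congestion avoidance, +1)
RTT 7: cwnd = 12 MSS (congestion avoidance, +1)
RTT 8: cwnd = 13 MSS (congestion avoidance, +1)

13


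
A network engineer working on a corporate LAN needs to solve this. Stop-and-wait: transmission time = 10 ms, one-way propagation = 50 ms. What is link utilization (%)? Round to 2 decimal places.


Given: Ttrans = 10 ms, Tprop = 50 ms
RTT = 2 * Tprop = 2 * 50 = 100 ms
U = Ttrans / (Ttrans + RTT)
U = 10 / (10 + 100)
U = 10 / 110 = 0.090909
U% = 9.09%

9.09


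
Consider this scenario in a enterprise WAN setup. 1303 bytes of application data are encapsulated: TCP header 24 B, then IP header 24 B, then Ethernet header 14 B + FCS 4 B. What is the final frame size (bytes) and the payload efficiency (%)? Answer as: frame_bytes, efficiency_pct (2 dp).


TCP segment = 1303 + 24 = 1327 B
IP packet = 1327 + 24 = 1351 B
Ethernet frame = 1351 + 14 + 4 = 1369 B
Efficiency = app / frame = 1303 / 1369 = 0.951790 = 95.1790% -> 95.18% (2 dp)

1369, 95.18


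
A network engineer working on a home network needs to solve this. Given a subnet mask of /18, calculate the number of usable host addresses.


Given: subnet mask /18
Host bits = 32 - 18 = 14
Total addresses = 2^14 = 16384
Usable hosts = 16384 - 2 (network + broadcast) = 16382

16382


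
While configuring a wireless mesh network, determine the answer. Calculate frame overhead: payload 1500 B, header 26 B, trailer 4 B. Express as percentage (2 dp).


Given: payload = 1500 B, header = 26 B, trailer = 4 B
Overhead bytes = header + trailer = 26 + 4 = 30
Total frame = payload + overhead = 1500 + 30 = 1530
Overhead % = 30 / 1530 * 100 = 1.9608% -> 1.96% (2 dp)

1.96


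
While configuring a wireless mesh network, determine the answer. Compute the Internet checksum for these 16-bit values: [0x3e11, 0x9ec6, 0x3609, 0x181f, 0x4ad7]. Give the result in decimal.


Given words: [0x3e11, 0x9ec6, 0x3609, 0x181f, 0x4ad7]
Step 1: Sum all words
Raw sum = 15889 + 40646 + 13833 + 6175 + 19159 = 95702
Step 2: Fold carry: (30166 + 1) = 30167
One's complement = ~30167 & 0xFFFF = 35368

35368


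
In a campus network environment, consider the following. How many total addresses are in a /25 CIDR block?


Given: CIDR prefix /25
Host bits = 32 - 25 = 7
Total addresses = 2^7 = 128

128


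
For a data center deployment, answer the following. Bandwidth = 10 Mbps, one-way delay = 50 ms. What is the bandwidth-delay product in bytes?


Given: bandwidth = 10 Mbps, delay = 50 ms
BDP in bits = 10 * 10^6 * 50 / 1000
BDP in bits = 500000
BDP in bytes = 500000 / 8 = 62500

62500


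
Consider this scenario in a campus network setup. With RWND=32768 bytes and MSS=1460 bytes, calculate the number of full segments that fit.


Given: RWND = 32768 bytes, MSS = 1460 bytes
Full segments = floor(RWND / MSS)
Full segments = floor(32768 / 1460)
Full segments = floor(22.4438) = 22

22


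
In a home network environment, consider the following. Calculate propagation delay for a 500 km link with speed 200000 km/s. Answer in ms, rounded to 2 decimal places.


Given: distance = 500 km, speed = 200000 km/s
Delay = distance / speed = 500 / 200000 seconds
Delay in ms = 500 * 1000 / 200000
Delay = 2.5000 ms
Rounded to 2 dp = 2.50 ms

2.50


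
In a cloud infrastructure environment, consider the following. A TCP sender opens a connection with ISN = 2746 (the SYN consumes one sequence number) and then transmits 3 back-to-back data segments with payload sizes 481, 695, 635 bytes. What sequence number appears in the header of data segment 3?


The SYN occupies sequence number ISN = 2746, so the first data byte is ISN + 1 = 2747.
SEQ of data segment i = (ISN + 1) + sum of payload sizes of segments 1..i-1.
Segment 1: SEQ = 2747, payload = 481 bytes
Segment 2: SEQ = 3228, payload = 695 bytes
Segment 3: SEQ = 3923, payload = 635 bytes
SEQ of segment 3 = 2747 + 481 + 695 = 3923

3923


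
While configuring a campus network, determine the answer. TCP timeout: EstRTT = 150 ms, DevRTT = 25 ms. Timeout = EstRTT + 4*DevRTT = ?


Given: EstRTT = 150 ms, DevRTT = 25 ms
Timeout = EstRTT + 4 * DevRTT
4 * DevRTT = 4 * 25 = 100
Timeout = 150 + 100 = 250 ms

250
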